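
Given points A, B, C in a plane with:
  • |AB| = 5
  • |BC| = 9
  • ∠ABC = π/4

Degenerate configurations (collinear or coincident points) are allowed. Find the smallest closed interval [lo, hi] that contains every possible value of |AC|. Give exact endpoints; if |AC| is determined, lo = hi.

|AB| ∈ {5}
|BC| ∈ {9}
|AC| ∈ {√(106 - 45·√(2))}

|AC| = √(106 - 45·√(2))  (≈ 6.5085)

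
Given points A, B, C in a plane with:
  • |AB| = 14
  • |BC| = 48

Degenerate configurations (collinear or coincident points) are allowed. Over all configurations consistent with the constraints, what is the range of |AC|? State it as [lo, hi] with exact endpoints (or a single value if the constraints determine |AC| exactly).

|AB| ∈ {14}
|BC| ∈ {48}
|AC| ∈ [34, 62]

|AC| ∈ [34, 62]  (≈ [34.0000, 62.0000])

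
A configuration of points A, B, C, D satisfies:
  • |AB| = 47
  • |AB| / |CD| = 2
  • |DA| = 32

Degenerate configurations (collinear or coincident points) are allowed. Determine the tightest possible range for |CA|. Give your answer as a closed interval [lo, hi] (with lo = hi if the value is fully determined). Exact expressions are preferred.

|CA| ∈ [17/2, 111/2]  (≈ [8.5000, 55.5000])

|AB| ∈ {47}
|AD| ∈ {32}
|CD| ∈ {47/2}
|BD| ∈ [15, 79]
|AC| ∈ [17/2, 111/2]
|BC| ∈ [0, 205/2]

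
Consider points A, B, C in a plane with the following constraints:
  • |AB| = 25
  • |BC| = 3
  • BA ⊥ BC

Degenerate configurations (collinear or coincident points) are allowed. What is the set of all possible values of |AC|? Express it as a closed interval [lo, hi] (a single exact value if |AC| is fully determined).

|AB| ∈ {25}
|BC| ∈ {3}
|AC| ∈ {√(634)}

|AC| = √(634)  (≈ 25.1794)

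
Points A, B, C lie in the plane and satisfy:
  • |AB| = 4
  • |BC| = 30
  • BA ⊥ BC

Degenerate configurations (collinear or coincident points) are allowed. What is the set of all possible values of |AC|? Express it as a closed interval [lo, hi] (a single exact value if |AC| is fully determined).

|AC| = 2·√(229)  (≈ 30.2655)

|AB| ∈ {4}
|BC| ∈ {30}
|AC| ∈ {2·√(229)}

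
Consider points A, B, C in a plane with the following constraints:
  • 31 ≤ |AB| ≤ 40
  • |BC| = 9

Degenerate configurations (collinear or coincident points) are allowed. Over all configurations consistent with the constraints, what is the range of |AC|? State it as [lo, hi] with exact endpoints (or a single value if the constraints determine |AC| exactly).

|AB| ∈ [31, 40]
|BC| ∈ {9}
|AC| ∈ [22, 49]

|AC| ∈ [22, 49]  (≈ [22.0000, 49.0000])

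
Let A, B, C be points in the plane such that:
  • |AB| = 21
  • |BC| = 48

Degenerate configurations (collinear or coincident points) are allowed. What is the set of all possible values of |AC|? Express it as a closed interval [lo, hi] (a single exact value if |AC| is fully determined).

|AC| ∈ [27, 69]  (≈ [27.0000, 69.0000])

|AB| ∈ {21}
|BC| ∈ {48}
|AC| ∈ [27, 69]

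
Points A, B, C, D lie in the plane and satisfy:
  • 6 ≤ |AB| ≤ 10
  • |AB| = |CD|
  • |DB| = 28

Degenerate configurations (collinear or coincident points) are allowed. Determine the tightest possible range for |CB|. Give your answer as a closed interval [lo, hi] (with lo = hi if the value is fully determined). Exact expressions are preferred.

|AB| ∈ [6, 10]
|BD| ∈ {28}
|CD| ∈ [6, 10]
|AD| ∈ [18, 38]
|BC| ∈ [18, 38]
|AC| ∈ [8, 48]

|CB| ∈ [18, 38]  (≈ [18.0000, 38.0000])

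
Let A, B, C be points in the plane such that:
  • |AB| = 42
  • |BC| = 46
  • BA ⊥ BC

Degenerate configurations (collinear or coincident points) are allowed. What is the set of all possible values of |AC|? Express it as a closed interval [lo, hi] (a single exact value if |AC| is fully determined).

|AC| = 2·√(970)  (≈ 62.2896)

|AB| ∈ {42}
|BC| ∈ {46}
|AC| ∈ {2·√(970)}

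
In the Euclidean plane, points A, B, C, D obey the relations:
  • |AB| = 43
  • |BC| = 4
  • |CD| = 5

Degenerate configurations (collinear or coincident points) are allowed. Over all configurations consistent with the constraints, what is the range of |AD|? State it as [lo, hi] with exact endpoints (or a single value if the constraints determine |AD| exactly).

|AD| ∈ [34, 52]  (≈ [34.0000, 52.0000])

|AB| ∈ {43}
|BC| ∈ {4}
|CD| ∈ {5}
|AC| ∈ [39, 47]
|BD| ∈ [1, 9]
|AD| ∈ [34, 52]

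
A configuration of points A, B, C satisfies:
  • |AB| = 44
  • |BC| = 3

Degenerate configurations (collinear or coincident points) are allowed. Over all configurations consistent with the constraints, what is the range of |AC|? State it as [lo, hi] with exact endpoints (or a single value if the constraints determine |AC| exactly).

|AB| ∈ {44}
|BC| ∈ {3}
|AC| ∈ [41, 47]

|AC| ∈ [41, 47]  (≈ [41.0000, 47.0000])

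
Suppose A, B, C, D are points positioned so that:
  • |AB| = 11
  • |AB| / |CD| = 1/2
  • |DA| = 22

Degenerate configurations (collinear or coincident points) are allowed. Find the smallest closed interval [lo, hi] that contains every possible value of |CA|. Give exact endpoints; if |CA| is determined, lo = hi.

|CA| ∈ [0, 44]  (≈ [0.0000, 44.0000])

|AB| ∈ {11}
|AD| ∈ {22}
|CD| ∈ {22}
|BD| ∈ [11, 33]
|AC| ∈ [0, 44]
|BC| ∈ [0, 55]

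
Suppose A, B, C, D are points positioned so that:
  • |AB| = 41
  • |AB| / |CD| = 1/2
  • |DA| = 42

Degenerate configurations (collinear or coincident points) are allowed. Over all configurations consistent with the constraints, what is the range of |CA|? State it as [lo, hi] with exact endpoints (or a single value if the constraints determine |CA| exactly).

|CA| ∈ [40, 124]  (≈ [40.0000, 124.0000])

|AB| ∈ {41}
|AD| ∈ {42}
|CD| ∈ {82}
|BD| ∈ [1, 83]
|AC| ∈ [40, 124]
|BC| ∈ [0, 165]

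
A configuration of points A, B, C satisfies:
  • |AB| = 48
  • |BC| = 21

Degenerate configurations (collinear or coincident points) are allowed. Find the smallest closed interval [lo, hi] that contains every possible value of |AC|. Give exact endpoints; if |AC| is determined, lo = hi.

|AB| ∈ {48}
|BC| ∈ {21}
|AC| ∈ [27, 69]

|AC| ∈ [27, 69]  (≈ [27.0000, 69.0000])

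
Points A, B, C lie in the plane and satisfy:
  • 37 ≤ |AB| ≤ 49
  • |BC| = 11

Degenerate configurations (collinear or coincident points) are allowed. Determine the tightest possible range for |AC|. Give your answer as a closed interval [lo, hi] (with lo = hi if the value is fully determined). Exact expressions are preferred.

|AC| ∈ [26, 60]  (≈ [26.0000, 60.0000])

|AB| ∈ [37, 49]
|BC| ∈ {11}
|AC| ∈ [26, 60]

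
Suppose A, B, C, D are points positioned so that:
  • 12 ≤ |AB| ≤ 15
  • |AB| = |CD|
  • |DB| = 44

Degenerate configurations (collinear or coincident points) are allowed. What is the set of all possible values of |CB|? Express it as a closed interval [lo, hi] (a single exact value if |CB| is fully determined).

|AB| ∈ [12, 15]
|BD| ∈ {44}
|CD| ∈ [12, 15]
|AD| ∈ [29, 59]
|BC| ∈ [29, 59]
|AC| ∈ [14, 74]

|CB| ∈ [29, 59]  (≈ [29.0000, 59.0000])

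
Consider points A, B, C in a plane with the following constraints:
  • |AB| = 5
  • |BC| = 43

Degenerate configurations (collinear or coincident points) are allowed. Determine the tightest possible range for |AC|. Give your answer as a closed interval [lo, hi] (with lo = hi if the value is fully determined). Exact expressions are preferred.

|AB| ∈ {5}
|BC| ∈ {43}
|AC| ∈ [38, 48]

|AC| ∈ [38, 48]  (≈ [38.0000, 48.0000])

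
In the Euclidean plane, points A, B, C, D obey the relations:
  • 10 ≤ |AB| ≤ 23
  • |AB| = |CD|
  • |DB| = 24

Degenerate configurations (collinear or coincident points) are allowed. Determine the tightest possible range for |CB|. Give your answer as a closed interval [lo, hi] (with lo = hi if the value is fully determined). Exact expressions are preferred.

|AB| ∈ [10, 23]
|BD| ∈ {24}
|CD| ∈ [10, 23]
|AD| ∈ [1, 47]
|BC| ∈ [1, 47]
|AC| ∈ [0, 70]

|CB| ∈ [1, 47]  (≈ [1.0000, 47.0000])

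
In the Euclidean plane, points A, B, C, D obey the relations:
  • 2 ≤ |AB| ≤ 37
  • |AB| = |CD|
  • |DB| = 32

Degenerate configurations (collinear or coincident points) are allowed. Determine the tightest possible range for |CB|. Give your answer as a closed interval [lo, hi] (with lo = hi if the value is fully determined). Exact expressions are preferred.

|CB| ∈ [0, 69]  (≈ [0.0000, 69.0000])

|AB| ∈ [2, 37]
|BD| ∈ {32}
|CD| ∈ [2, 37]
|AD| ∈ [0, 69]
|BC| ∈ [0, 69]
|AC| ∈ [0, 106]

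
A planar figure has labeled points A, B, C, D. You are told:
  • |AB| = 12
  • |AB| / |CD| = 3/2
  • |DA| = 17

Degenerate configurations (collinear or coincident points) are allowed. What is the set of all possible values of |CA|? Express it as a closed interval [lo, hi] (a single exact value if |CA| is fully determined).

|CA| ∈ [9, 25]  (≈ [9.0000, 25.0000])

|AB| ∈ {12}
|AD| ∈ {17}
|CD| ∈ {8}
|BD| ∈ [5, 29]
|AC| ∈ [9, 25]
|BC| ∈ [0, 37]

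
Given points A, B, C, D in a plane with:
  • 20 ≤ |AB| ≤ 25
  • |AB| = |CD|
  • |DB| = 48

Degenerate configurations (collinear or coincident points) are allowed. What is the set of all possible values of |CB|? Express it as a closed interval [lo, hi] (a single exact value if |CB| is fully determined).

|AB| ∈ [20, 25]
|BD| ∈ {48}
|CD| ∈ [20, 25]
|AD| ∈ [23, 73]
|BC| ∈ [23, 73]
|AC| ∈ [0, 98]

|CB| ∈ [23, 73]  (≈ [23.0000, 73.0000])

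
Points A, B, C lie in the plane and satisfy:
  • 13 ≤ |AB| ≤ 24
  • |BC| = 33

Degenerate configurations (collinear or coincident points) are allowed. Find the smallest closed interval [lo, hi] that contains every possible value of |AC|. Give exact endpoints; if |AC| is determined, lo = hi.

|AB| ∈ [13, 24]
|BC| ∈ {33}
|AC| ∈ [9, 57]

|AC| ∈ [9, 57]  (≈ [9.0000, 57.0000])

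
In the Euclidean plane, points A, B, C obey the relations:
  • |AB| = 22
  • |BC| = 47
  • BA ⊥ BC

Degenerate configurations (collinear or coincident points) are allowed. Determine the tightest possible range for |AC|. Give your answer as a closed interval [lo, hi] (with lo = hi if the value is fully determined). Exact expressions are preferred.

|AB| ∈ {22}
|BC| ∈ {47}
|AC| ∈ {√(2693)}

|AC| = √(2693)  (≈ 51.8941)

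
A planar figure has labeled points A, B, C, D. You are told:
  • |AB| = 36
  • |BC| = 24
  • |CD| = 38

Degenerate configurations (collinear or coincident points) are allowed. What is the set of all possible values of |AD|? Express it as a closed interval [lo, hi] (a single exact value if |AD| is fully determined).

|AD| ∈ [0, 98]  (≈ [0.0000, 98.0000])

|AB| ∈ {36}
|BC| ∈ {24}
|CD| ∈ {38}
|AC| ∈ [12, 60]
|BD| ∈ [14, 62]
|AD| ∈ [0, 98]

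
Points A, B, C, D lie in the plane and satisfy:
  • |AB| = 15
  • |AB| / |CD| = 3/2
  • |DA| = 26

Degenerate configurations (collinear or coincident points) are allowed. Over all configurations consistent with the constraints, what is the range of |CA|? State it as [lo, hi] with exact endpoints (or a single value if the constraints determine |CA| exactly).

|AB| ∈ {15}
|AD| ∈ {26}
|CD| ∈ {10}
|BD| ∈ [11, 41]
|AC| ∈ [16, 36]
|BC| ∈ [1, 51]

|CA| ∈ [16, 36]  (≈ [16.0000, 36.0000])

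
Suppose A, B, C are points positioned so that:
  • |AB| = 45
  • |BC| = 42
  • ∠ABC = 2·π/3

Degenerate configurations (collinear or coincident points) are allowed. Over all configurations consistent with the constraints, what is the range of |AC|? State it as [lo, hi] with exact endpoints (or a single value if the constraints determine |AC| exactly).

|AC| = 3·√(631)  (≈ 75.3591)

|AB| ∈ {45}
|BC| ∈ {42}
|AC| ∈ {3·√(631)}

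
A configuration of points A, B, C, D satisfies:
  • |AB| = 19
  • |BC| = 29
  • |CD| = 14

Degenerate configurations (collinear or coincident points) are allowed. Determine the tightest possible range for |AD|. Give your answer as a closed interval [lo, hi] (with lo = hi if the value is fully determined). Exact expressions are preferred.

|AD| ∈ [0, 62]  (≈ [0.0000, 62.0000])

|AB| ∈ {19}
|BC| ∈ {29}
|CD| ∈ {14}
|AC| ∈ [10, 48]
|BD| ∈ [15, 43]
|AD| ∈ [0, 62]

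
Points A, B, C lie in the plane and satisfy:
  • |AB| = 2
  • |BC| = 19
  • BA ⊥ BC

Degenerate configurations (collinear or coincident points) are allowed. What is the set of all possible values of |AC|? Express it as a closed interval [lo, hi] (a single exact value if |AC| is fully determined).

|AC| = √(365)  (≈ 19.1050)

|AB| ∈ {2}
|BC| ∈ {19}
|AC| ∈ {√(365)}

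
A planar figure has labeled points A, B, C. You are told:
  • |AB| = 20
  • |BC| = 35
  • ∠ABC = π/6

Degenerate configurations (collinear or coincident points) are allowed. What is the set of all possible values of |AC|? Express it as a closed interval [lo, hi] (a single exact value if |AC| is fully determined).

|AB| ∈ {20}
|BC| ∈ {35}
|AC| ∈ {5·√(65 - 28·√(3))}

|AC| = 5·√(65 - 28·√(3))  (≈ 20.3117)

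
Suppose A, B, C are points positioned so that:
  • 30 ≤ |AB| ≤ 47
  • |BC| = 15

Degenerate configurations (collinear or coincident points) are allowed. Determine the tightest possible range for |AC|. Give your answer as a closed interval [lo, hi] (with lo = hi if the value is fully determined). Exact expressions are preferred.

|AC| ∈ [15, 62]  (≈ [15.0000, 62.0000])

|AB| ∈ [30, 47]
|BC| ∈ {15}
|AC| ∈ [15, 62]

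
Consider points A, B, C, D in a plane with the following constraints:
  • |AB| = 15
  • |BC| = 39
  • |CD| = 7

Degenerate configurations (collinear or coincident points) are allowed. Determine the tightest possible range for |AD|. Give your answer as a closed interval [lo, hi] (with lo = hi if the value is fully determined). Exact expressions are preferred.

|AD| ∈ [17, 61]  (≈ [17.0000, 61.0000])

|AB| ∈ {15}
|BC| ∈ {39}
|CD| ∈ {7}
|AC| ∈ [24, 54]
|BD| ∈ [32, 46]
|AD| ∈ [17, 61]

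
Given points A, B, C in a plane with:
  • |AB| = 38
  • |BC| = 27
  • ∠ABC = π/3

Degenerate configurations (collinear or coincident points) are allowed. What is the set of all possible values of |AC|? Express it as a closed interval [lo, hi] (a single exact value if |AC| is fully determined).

|AC| = √(1147)  (≈ 33.8674)

|AB| ∈ {38}
|BC| ∈ {27}
|AC| ∈ {√(1147)}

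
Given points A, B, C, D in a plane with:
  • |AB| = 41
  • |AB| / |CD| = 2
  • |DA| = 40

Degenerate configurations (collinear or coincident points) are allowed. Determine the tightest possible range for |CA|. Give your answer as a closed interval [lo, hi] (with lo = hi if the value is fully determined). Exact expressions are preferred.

|CA| ∈ [39/2, 121/2]  (≈ [19.5000, 60.5000])

|AB| ∈ {41}
|AD| ∈ {40}
|CD| ∈ {41/2}
|BD| ∈ [1, 81]
|AC| ∈ [39/2, 121/2]
|BC| ∈ [0, 203/2]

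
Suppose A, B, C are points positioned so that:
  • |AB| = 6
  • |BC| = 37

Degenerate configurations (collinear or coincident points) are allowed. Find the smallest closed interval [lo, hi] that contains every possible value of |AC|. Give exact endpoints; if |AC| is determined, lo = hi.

|AC| ∈ [31, 43]  (≈ [31.0000, 43.0000])

|AB| ∈ {6}
|BC| ∈ {37}
|AC| ∈ [31, 43]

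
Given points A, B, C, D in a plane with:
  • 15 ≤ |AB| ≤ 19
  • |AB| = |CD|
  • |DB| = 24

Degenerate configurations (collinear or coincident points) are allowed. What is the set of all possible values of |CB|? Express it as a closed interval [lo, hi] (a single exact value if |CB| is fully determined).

|AB| ∈ [15, 19]
|BD| ∈ {24}
|CD| ∈ [15, 19]
|AD| ∈ [5, 43]
|BC| ∈ [5, 43]
|AC| ∈ [0, 62]

|CB| ∈ [5, 43]  (≈ [5.0000, 43.0000])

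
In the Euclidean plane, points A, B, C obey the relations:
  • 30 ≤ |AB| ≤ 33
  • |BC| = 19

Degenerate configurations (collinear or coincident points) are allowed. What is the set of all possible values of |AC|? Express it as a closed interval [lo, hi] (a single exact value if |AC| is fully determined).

|AC| ∈ [11, 52]  (≈ [11.0000, 52.0000])

|AB| ∈ [30, 33]
|BC| ∈ {19}
|AC| ∈ [11, 52]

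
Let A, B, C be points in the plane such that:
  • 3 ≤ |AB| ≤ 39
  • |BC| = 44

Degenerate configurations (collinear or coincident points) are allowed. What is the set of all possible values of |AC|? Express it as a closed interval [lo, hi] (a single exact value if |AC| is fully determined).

|AC| ∈ [5, 83]  (≈ [5.0000, 83.0000])

|AB| ∈ [3, 39]
|BC| ∈ {44}
|AC| ∈ [5, 83]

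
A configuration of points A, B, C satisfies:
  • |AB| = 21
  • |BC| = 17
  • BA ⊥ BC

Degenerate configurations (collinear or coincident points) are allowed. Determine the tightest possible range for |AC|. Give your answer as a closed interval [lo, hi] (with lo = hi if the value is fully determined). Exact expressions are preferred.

|AB| ∈ {21}
|BC| ∈ {17}
|AC| ∈ {√(730)}

|AC| = √(730)  (≈ 27.0185)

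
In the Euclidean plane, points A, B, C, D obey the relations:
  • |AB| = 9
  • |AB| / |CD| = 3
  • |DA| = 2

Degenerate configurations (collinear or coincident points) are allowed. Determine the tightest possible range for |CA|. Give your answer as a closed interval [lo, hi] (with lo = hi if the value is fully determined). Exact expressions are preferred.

|AB| ∈ {9}
|AD| ∈ {2}
|CD| ∈ {3}
|BD| ∈ [7, 11]
|AC| ∈ [1, 5]
|BC| ∈ [4, 14]

|CA| ∈ [1, 5]  (≈ [1.0000, 5.0000])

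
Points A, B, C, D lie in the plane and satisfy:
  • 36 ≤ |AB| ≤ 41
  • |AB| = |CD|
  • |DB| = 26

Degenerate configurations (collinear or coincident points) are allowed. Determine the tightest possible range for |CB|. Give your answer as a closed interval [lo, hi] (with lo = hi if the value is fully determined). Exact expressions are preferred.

|AB| ∈ [36, 41]
|BD| ∈ {26}
|CD| ∈ [36, 41]
|AD| ∈ [10, 67]
|BC| ∈ [10, 67]
|AC| ∈ [0, 108]

|CB| ∈ [10, 67]  (≈ [10.0000, 67.0000])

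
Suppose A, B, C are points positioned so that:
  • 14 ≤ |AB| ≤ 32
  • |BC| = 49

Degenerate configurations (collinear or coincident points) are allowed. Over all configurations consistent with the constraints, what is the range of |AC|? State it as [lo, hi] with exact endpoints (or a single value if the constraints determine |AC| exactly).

|AC| ∈ [17, 81]  (≈ [17.0000, 81.0000])

|AB| ∈ [14, 32]
|BC| ∈ {49}
|AC| ∈ [17, 81]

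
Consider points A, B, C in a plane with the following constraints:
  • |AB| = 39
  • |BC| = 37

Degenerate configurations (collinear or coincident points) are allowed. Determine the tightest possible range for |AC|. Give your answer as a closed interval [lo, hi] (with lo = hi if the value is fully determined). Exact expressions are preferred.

|AB| ∈ {39}
|BC| ∈ {37}
|AC| ∈ [2, 76]

|AC| ∈ [2, 76]  (≈ [2.0000, 76.0000])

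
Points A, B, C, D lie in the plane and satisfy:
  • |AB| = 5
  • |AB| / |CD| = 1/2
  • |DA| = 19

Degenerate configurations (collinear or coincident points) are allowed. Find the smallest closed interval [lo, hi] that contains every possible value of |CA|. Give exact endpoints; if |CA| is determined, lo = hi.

|CA| ∈ [9, 29]  (≈ [9.0000, 29.0000])

|AB| ∈ {5}
|AD| ∈ {19}
|CD| ∈ {10}
|BD| ∈ [14, 24]
|AC| ∈ [9, 29]
|BC| ∈ [4, 34]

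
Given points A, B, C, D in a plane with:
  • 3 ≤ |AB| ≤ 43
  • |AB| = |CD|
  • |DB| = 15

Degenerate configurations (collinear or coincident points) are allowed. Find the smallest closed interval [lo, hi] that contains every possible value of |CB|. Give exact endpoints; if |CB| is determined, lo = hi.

|AB| ∈ [3, 43]
|BD| ∈ {15}
|CD| ∈ [3, 43]
|AD| ∈ [0, 58]
|BC| ∈ [0, 58]
|AC| ∈ [0, 101]

|CB| ∈ [0, 58]  (≈ [0.0000, 58.0000])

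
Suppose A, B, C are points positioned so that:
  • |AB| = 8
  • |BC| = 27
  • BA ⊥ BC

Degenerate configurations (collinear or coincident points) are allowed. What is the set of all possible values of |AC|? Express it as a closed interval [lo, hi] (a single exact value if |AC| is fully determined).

|AB| ∈ {8}
|BC| ∈ {27}
|AC| ∈ {√(793)}

|AC| = √(793)  (≈ 28.1603)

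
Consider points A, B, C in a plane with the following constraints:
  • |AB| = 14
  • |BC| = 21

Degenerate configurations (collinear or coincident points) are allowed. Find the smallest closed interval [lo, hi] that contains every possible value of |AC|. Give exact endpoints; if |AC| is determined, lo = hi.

|AC| ∈ [7, 35]  (≈ [7.0000, 35.0000])

|AB| ∈ {14}
|BC| ∈ {21}
|AC| ∈ [7, 35]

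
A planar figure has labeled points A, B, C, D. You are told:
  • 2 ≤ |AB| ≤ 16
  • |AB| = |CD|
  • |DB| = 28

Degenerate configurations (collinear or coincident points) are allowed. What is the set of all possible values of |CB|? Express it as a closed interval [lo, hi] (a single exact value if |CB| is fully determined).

|AB| ∈ [2, 16]
|BD| ∈ {28}
|CD| ∈ [2, 16]
|AD| ∈ [12, 44]
|BC| ∈ [12, 44]
|AC| ∈ [0, 60]

|CB| ∈ [12, 44]  (≈ [12.0000, 44.0000])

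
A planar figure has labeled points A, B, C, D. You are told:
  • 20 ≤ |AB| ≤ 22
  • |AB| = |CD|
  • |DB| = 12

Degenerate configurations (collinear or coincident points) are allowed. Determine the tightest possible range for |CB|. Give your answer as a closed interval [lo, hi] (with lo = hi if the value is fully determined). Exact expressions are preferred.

|CB| ∈ [8, 34]  (≈ [8.0000, 34.0000])

|AB| ∈ [20, 22]
|BD| ∈ {12}
|CD| ∈ [20, 22]
|AD| ∈ [8, 34]
|BC| ∈ [8, 34]
|AC| ∈ [0, 56]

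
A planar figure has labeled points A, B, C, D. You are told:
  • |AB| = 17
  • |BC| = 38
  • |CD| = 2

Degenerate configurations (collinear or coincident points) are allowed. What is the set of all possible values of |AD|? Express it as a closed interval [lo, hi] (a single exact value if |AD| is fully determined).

|AB| ∈ {17}
|BC| ∈ {38}
|CD| ∈ {2}
|AC| ∈ [21, 55]
|BD| ∈ [36, 40]
|AD| ∈ [19, 57]

|AD| ∈ [19, 57]  (≈ [19.0000, 57.0000])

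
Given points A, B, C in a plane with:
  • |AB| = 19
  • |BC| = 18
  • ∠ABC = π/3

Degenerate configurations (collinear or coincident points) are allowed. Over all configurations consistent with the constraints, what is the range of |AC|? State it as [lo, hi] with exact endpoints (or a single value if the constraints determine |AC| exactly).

|AC| = 7·√(7)  (≈ 18.5203)

|AB| ∈ {19}
|BC| ∈ {18}
|AC| ∈ {7·√(7)}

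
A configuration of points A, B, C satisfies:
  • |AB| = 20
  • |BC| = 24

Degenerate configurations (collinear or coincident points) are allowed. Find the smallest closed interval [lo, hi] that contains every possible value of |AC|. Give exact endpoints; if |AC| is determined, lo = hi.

|AB| ∈ {20}
|BC| ∈ {24}
|AC| ∈ [4, 44]

|AC| ∈ [4, 44]  (≈ [4.0000, 44.0000])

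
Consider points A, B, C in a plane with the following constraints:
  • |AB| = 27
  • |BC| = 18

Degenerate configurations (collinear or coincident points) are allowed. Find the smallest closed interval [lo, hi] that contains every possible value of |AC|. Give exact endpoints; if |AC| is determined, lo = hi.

|AC| ∈ [9, 45]  (≈ [9.0000, 45.0000])

|AB| ∈ {27}
|BC| ∈ {18}
|AC| ∈ [9, 45]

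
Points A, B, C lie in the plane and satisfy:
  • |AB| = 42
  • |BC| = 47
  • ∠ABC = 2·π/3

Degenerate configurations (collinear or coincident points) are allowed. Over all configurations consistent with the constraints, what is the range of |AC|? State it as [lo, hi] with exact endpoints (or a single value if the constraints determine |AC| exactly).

|AC| = √(5947)  (≈ 77.1168)

|AB| ∈ {42}
|BC| ∈ {47}
|AC| ∈ {√(5947)}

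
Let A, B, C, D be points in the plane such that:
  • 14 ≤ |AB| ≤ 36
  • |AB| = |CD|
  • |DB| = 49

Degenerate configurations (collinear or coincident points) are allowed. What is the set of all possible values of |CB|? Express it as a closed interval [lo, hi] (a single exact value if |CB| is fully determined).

|CB| ∈ [13, 85]  (≈ [13.0000, 85.0000])

|AB| ∈ [14, 36]
|BD| ∈ {49}
|CD| ∈ [14, 36]
|AD| ∈ [13, 85]
|BC| ∈ [13, 85]
|AC| ∈ [0, 121]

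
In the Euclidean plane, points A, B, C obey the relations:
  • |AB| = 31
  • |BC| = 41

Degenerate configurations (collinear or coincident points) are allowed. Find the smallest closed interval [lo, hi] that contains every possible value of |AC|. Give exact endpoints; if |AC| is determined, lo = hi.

|AC| ∈ [10, 72]  (≈ [10.0000, 72.0000])

|AB| ∈ {31}
|BC| ∈ {41}
|AC| ∈ [10, 72]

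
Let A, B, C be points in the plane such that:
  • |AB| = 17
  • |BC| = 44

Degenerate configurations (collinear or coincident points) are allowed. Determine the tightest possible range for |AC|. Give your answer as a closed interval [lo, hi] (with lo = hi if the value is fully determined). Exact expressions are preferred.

|AB| ∈ {17}
|BC| ∈ {44}
|AC| ∈ [27, 61]

|AC| ∈ [27, 61]  (≈ [27.0000, 61.0000])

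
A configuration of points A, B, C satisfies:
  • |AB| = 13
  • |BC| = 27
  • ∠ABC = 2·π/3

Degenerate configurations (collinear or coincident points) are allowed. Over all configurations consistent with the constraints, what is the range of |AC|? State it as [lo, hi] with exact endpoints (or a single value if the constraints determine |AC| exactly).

|AC| = √(1249)  (≈ 35.3412)

|AB| ∈ {13}
|BC| ∈ {27}
|AC| ∈ {√(1249)}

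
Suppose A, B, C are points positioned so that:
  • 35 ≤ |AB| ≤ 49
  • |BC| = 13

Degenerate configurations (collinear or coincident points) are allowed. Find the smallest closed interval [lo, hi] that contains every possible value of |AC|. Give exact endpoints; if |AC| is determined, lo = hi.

|AB| ∈ [35, 49]
|BC| ∈ {13}
|AC| ∈ [22, 62]

|AC| ∈ [22, 62]  (≈ [22.0000, 62.0000])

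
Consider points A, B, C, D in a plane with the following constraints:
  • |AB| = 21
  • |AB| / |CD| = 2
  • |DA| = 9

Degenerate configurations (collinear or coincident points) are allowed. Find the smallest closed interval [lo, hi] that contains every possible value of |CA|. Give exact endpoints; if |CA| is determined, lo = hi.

|CA| ∈ [3/2, 39/2]  (≈ [1.5000, 19.5000])

|AB| ∈ {21}
|AD| ∈ {9}
|CD| ∈ {21/2}
|BD| ∈ [12, 30]
|AC| ∈ [3/2, 39/2]
|BC| ∈ [3/2, 81/2]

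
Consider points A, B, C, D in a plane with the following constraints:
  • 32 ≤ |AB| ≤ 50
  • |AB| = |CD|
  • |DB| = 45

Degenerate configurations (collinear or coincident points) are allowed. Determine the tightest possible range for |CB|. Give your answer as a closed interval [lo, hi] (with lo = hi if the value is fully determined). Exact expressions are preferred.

|CB| ∈ [0, 95]  (≈ [0.0000, 95.0000])

|AB| ∈ [32, 50]
|BD| ∈ {45}
|CD| ∈ [32, 50]
|AD| ∈ [0, 95]
|BC| ∈ [0, 95]
|AC| ∈ [0, 145]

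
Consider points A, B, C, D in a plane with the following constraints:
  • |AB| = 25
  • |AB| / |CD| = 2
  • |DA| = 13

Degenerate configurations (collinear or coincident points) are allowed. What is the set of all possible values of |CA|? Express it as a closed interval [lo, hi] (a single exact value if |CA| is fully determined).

|CA| ∈ [1/2, 51/2]  (≈ [0.5000, 25.5000])

|AB| ∈ {25}
|AD| ∈ {13}
|CD| ∈ {25/2}
|BD| ∈ [12, 38]
|AC| ∈ [1/2, 51/2]
|BC| ∈ [0, 101/2]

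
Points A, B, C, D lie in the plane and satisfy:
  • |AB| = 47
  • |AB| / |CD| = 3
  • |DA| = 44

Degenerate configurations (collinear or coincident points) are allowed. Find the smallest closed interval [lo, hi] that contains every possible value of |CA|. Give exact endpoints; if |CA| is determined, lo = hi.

|AB| ∈ {47}
|AD| ∈ {44}
|CD| ∈ {47/3}
|BD| ∈ [3, 91]
|AC| ∈ [85/3, 179/3]
|BC| ∈ [0, 320/3]

|CA| ∈ [85/3, 179/3]  (≈ [28.3333, 59.6667])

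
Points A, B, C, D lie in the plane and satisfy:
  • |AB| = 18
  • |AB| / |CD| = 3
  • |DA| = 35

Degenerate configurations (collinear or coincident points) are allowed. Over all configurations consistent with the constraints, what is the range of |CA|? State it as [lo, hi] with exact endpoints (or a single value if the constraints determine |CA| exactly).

|CA| ∈ [29, 41]  (≈ [29.0000, 41.0000])

|AB| ∈ {18}
|AD| ∈ {35}
|CD| ∈ {6}
|BD| ∈ [17, 53]
|AC| ∈ [29, 41]
|BC| ∈ [11, 59]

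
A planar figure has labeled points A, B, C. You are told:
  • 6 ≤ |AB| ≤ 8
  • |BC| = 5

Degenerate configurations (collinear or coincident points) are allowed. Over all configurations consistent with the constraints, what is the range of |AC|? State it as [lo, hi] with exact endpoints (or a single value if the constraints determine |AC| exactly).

|AB| ∈ [6, 8]
|BC| ∈ {5}
|AC| ∈ [1, 13]

|AC| ∈ [1, 13]  (≈ [1.0000, 13.0000])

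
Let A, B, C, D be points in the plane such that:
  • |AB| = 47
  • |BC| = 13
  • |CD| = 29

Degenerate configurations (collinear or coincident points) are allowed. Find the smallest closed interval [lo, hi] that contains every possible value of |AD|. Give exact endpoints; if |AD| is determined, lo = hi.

|AB| ∈ {47}
|BC| ∈ {13}
|CD| ∈ {29}
|AC| ∈ [34, 60]
|BD| ∈ [16, 42]
|AD| ∈ [5, 89]

|AD| ∈ [5, 89]  (≈ [5.0000, 89.0000])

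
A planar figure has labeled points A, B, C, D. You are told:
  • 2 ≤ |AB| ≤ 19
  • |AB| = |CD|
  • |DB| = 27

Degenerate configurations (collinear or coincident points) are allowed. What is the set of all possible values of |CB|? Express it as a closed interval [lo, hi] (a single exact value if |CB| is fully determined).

|AB| ∈ [2, 19]
|BD| ∈ {27}
|CD| ∈ [2, 19]
|AD| ∈ [8, 46]
|BC| ∈ [8, 46]
|AC| ∈ [0, 65]

|CB| ∈ [8, 46]  (≈ [8.0000, 46.0000])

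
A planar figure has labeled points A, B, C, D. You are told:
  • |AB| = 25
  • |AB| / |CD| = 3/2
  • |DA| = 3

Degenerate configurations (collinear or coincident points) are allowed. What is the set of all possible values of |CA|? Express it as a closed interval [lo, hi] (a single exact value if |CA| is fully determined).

|CA| ∈ [41/3, 59/3]  (≈ [13.6667, 19.6667])

|AB| ∈ {25}
|AD| ∈ {3}
|CD| ∈ {50/3}
|BD| ∈ [22, 28]
|AC| ∈ [41/3, 59/3]
|BC| ∈ [16/3, 134/3]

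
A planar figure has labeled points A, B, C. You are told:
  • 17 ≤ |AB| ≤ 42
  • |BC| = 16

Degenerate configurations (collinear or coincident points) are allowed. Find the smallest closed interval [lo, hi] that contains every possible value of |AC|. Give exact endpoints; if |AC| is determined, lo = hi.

|AC| ∈ [1, 58]  (≈ [1.0000, 58.0000])

|AB| ∈ [17, 42]
|BC| ∈ {16}
|AC| ∈ [1, 58]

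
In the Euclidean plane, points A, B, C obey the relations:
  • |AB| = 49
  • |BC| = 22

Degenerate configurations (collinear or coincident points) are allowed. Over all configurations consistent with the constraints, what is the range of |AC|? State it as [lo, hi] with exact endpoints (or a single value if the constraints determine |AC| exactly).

|AB| ∈ {49}
|BC| ∈ {22}
|AC| ∈ [27, 71]

|AC| ∈ [27, 71]  (≈ [27.0000, 71.0000])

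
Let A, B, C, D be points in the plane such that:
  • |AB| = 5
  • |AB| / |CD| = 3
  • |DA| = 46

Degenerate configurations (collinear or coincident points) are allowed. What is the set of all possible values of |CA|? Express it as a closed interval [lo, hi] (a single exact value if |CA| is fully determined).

|CA| ∈ [133/3, 143/3]  (≈ [44.3333, 47.6667])

|AB| ∈ {5}
|AD| ∈ {46}
|CD| ∈ {5/3}
|BD| ∈ [41, 51]
|AC| ∈ [133/3, 143/3]
|BC| ∈ [118/3, 158/3]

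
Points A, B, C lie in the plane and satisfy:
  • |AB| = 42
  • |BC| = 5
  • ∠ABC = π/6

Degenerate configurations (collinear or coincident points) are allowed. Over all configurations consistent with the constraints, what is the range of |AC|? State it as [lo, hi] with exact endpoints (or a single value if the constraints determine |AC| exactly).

|AC| = √(1789 - 210·√(3))  (≈ 37.7527)

|AB| ∈ {42}
|BC| ∈ {5}
|AC| ∈ {√(1789 - 210·√(3))}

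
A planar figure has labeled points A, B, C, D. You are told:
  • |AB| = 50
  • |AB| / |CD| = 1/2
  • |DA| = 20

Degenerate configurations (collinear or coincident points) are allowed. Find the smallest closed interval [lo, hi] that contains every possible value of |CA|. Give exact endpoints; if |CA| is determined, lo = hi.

|CA| ∈ [80, 120]  (≈ [80.0000, 120.0000])

|AB| ∈ {50}
|AD| ∈ {20}
|CD| ∈ {100}
|BD| ∈ [30, 70]
|AC| ∈ [80, 120]
|BC| ∈ [30, 170]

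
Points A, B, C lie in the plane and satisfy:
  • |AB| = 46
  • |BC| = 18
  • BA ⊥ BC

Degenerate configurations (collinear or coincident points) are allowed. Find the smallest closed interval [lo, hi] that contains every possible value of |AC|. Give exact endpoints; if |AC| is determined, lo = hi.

|AC| = 2·√(610)  (≈ 49.3964)

|AB| ∈ {46}
|BC| ∈ {18}
|AC| ∈ {2·√(610)}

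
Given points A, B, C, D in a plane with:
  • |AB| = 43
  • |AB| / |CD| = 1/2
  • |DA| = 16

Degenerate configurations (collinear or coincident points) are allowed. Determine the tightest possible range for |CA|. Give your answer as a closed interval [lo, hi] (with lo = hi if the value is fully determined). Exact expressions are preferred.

|AB| ∈ {43}
|AD| ∈ {16}
|CD| ∈ {86}
|BD| ∈ [27, 59]
|AC| ∈ [70, 102]
|BC| ∈ [27, 145]

|CA| ∈ [70, 102]  (≈ [70.0000, 102.0000])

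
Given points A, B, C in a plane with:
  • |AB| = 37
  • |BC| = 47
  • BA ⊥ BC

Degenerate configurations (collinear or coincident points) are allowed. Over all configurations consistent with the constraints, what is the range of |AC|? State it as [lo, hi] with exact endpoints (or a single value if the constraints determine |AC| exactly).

|AC| = √(3578)  (≈ 59.8164)

|AB| ∈ {37}
|BC| ∈ {47}
|AC| ∈ {√(3578)}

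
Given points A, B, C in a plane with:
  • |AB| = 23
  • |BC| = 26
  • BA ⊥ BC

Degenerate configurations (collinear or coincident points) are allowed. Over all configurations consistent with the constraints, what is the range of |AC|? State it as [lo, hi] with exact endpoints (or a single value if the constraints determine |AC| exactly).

|AB| ∈ {23}
|BC| ∈ {26}
|AC| ∈ {√(1205)}

|AC| = √(1205)  (≈ 34.7131)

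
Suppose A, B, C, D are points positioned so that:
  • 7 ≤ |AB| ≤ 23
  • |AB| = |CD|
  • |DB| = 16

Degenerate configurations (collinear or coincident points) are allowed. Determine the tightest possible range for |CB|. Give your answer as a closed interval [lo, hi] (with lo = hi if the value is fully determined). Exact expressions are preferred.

|AB| ∈ [7, 23]
|BD| ∈ {16}
|CD| ∈ [7, 23]
|AD| ∈ [0, 39]
|BC| ∈ [0, 39]
|AC| ∈ [0, 62]

|CB| ∈ [0, 39]  (≈ [0.0000, 39.0000])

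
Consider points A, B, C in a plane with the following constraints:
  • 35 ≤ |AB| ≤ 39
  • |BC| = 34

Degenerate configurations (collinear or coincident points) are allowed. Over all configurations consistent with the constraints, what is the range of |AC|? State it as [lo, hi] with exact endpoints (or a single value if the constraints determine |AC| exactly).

|AB| ∈ [35, 39]
|BC| ∈ {34}
|AC| ∈ [1, 73]

|AC| ∈ [1, 73]  (≈ [1.0000, 73.0000])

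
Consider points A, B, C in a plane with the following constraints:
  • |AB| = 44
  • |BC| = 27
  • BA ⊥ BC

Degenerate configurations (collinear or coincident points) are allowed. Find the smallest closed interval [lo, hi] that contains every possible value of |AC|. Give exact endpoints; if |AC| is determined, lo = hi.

|AB| ∈ {44}
|BC| ∈ {27}
|AC| ∈ {√(2665)}

|AC| = √(2665)  (≈ 51.6236)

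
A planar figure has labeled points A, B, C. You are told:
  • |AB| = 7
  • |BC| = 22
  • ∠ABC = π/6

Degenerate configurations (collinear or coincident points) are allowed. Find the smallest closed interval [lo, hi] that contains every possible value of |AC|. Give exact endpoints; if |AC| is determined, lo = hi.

|AB| ∈ {7}
|BC| ∈ {22}
|AC| ∈ {√(533 - 154·√(3))}

|AC| = √(533 - 154·√(3))  (≈ 16.3176)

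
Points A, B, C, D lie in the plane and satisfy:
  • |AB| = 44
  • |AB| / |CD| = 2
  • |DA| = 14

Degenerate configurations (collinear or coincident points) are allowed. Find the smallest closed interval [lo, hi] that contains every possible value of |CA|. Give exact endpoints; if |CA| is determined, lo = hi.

|AB| ∈ {44}
|AD| ∈ {14}
|CD| ∈ {22}
|BD| ∈ [30, 58]
|AC| ∈ [8, 36]
|BC| ∈ [8, 80]

|CA| ∈ [8, 36]  (≈ [8.0000, 36.0000])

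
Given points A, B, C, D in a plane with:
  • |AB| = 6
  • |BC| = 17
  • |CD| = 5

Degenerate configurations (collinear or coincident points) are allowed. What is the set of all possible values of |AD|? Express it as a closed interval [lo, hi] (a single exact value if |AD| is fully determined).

|AD| ∈ [6, 28]  (≈ [6.0000, 28.0000])

|AB| ∈ {6}
|BC| ∈ {17}
|CD| ∈ {5}
|AC| ∈ [11, 23]
|BD| ∈ [12, 22]
|AD| ∈ [6, 28]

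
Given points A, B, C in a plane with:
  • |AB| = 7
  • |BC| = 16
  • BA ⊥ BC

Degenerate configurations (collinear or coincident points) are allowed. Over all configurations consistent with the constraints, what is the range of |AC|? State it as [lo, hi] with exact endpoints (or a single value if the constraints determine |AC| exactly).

|AB| ∈ {7}
|BC| ∈ {16}
|AC| ∈ {√(305)}

|AC| = √(305)  (≈ 17.4642)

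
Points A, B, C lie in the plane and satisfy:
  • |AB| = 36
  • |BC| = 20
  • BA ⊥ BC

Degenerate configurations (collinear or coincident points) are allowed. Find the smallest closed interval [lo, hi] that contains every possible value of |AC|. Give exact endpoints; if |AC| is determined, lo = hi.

|AB| ∈ {36}
|BC| ∈ {20}
|AC| ∈ {4·√(106)}

|AC| = 4·√(106)  (≈ 41.1825)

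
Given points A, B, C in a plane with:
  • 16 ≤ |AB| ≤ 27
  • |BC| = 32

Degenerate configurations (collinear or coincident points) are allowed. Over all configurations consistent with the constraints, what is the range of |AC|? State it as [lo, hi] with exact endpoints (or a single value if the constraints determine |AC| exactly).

|AB| ∈ [16, 27]
|BC| ∈ {32}
|AC| ∈ [5, 59]

|AC| ∈ [5, 59]  (≈ [5.0000, 59.0000])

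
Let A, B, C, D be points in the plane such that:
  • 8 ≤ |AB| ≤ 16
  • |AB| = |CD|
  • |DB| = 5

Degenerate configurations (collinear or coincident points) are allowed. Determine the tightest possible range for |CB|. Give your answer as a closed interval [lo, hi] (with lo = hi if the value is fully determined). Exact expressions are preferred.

|AB| ∈ [8, 16]
|BD| ∈ {5}
|CD| ∈ [8, 16]
|AD| ∈ [3, 21]
|BC| ∈ [3, 21]
|AC| ∈ [0, 37]

|CB| ∈ [3, 21]  (≈ [3.0000, 21.0000])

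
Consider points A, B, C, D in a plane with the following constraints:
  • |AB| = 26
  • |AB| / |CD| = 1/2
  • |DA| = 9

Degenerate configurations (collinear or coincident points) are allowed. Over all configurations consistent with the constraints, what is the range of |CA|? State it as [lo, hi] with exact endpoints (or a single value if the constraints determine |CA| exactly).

|AB| ∈ {26}
|AD| ∈ {9}
|CD| ∈ {52}
|BD| ∈ [17, 35]
|AC| ∈ [43, 61]
|BC| ∈ [17, 87]

|CA| ∈ [43, 61]  (≈ [43.0000, 61.0000])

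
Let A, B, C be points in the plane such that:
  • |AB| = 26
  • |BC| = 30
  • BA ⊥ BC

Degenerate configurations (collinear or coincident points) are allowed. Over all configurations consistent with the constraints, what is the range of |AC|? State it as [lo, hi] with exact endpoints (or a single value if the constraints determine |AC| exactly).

|AC| = 2·√(394)  (≈ 39.6989)

|AB| ∈ {26}
|BC| ∈ {30}
|AC| ∈ {2·√(394)}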